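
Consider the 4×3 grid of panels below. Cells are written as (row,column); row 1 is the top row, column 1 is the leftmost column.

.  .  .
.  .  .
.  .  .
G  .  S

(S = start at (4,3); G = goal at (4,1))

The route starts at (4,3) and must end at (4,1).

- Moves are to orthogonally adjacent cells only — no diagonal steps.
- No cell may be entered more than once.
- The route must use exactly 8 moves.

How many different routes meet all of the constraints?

9

Need simple routes of exactly 8 moves from (4,3) to (4,1) (Manhattan distance 2, so 3 moves are spent on a detour and 3 undoing it).
Branch systematically from the start, pruning whenever the remaining move budget drops below the Manhattan distance to (4,1) or differs from it in parity. Grouping the completions by first move — via (3,3): 7; via (4,2): 2 — and summing: 7 + 2 = 9.
That gives 9 routes.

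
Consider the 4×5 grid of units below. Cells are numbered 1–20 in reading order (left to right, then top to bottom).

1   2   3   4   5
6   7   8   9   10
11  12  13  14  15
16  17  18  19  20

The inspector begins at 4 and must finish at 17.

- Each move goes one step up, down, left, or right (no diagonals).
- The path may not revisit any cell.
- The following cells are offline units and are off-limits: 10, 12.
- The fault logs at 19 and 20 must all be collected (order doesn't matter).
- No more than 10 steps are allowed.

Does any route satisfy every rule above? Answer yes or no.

One route that works: 4 → 9 → 14 → 15 → 20 → 19 → 18 → 17.

yes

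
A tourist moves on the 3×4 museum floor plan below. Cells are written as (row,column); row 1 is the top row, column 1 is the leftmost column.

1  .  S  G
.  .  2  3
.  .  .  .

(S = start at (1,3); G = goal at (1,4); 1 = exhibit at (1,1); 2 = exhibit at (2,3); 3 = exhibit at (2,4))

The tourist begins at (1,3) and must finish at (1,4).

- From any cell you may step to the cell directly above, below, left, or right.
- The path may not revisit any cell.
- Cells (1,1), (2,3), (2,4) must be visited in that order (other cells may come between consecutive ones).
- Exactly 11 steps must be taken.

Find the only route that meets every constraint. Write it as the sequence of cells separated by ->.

(1,3) -> (1,2) -> (1,1) -> (2,1) -> (3,1) -> (3,2) -> (2,2) -> (2,3) -> (3,3) -> (3,4) -> (2,4) -> (1,4)

The waypoints must appear in the order (1,1), (2,3), (2,4), with no cell reused.
Route from (1,3): left 2 to (1,1), down 2 to (3,1), right 1 to (3,2), up 1 to (2,2), right 1 to (2,3), down 1 to (3,3), right 1 to (3,4), up 2 to (1,4) — 11 moves in all.
Check: order respected (1 at step 2, 2 at step 7, 3 at step 10); 11 moves as required.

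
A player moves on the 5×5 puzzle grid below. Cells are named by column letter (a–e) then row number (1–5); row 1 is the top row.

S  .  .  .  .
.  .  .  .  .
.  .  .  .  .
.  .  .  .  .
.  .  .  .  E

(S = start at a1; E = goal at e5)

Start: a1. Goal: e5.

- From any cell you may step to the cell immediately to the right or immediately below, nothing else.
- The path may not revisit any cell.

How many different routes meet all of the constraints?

70

A right/down-only route from a1 to e5 makes exactly 4 down-moves and 4 right-moves in some order.
With no other constraints that would be C(8,4) = 70 routes.
That gives 70 routes.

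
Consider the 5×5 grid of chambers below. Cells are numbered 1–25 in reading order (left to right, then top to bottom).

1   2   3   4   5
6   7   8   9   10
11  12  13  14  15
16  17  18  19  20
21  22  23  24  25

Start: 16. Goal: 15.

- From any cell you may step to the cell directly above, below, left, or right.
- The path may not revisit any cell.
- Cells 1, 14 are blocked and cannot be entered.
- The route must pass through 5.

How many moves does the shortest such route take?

9

Any route passes through 5 somewhere between 16 and 15. Summing Manhattan distances along the two legs (16 → 5 → 15) gives a lower bound of 7 + 2 = 9 moves.
A route of 9 moves achieves this: 16 → 11 → 6 → 7 → 2 → 3 → 4 → 5 → 10 → 15.
Since 9 matches the lower bound, it is optimal.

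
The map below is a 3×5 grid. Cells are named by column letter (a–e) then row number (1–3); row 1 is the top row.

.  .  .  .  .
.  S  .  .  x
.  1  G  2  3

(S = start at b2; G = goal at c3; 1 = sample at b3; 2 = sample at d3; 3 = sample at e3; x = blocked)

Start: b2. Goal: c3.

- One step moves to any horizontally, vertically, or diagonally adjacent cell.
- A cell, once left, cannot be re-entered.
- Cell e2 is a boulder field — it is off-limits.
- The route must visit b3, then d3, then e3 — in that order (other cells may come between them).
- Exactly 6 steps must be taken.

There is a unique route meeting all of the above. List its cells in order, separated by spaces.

The waypoints must appear in the order b3, d3, e3, with no cell reused.
Route from b2: down 1 to b3, up-right 1 to c2, down-right 1 to d3, right 1 to e3, up-left 1 to d2, down-left 1 to c3 — 6 moves in all.
Check: order respected (1 at step 1, 2 at step 3, 3 at step 4); 6 moves as required.

b2 b3 c2 d3 e3 d2 c3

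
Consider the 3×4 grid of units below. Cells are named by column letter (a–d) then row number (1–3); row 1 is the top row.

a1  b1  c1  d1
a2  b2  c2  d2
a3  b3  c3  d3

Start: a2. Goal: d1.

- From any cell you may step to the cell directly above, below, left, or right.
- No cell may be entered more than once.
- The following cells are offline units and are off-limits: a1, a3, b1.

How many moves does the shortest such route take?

The Manhattan distance from a2 to d1 is |2−1| + |1−4| = 4, so at least 4 moves are needed.
A route of 4 moves achieves this: a2 → b2 → c2 → c1 → d1.
Since 4 matches the lower bound, it is optimal.

4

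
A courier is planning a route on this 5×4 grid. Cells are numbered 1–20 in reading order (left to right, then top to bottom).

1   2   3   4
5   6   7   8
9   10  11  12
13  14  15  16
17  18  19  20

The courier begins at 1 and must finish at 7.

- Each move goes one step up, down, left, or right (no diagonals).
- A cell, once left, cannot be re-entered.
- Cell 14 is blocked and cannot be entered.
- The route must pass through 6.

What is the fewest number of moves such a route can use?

Any route passes through 6 somewhere between 1 and 7. Summing Manhattan distances along the two legs (1 → 6 → 7) gives a lower bound of 2 + 1 = 3 moves.
A route of 3 moves achieves this: 1 → 5 → 6 → 7.
Since 3 matches the lower bound, it is optimal.

3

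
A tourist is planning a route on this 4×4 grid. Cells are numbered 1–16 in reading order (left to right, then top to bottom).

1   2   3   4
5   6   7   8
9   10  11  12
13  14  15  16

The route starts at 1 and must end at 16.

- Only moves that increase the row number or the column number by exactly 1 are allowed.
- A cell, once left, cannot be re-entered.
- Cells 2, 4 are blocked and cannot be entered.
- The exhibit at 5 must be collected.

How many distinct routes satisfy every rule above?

10

A right/down-only route from 1 to 16 makes exactly 3 down-moves and 3 right-moves in some order.
With no other constraints that would be C(6,3) = 20 routes.
Split at 5 and multiply the segment counts (each segment already excludes blocked cells): 1→5: 1; 5→16: 10; product = 10.
That gives 10 routes.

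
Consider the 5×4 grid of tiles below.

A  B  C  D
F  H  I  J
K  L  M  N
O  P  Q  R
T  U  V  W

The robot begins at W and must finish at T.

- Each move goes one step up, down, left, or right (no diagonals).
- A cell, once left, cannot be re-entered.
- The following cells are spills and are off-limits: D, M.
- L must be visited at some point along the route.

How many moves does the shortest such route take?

7

Any route passes through L somewhere between W and T. Summing Manhattan distances along the two legs (W → L → T) gives a lower bound of 4 + 3 = 7 moves.
A route of 7 moves achieves this: W → R → Q → P → L → K → O → T.
Since 7 matches the lower bound, it is optimal.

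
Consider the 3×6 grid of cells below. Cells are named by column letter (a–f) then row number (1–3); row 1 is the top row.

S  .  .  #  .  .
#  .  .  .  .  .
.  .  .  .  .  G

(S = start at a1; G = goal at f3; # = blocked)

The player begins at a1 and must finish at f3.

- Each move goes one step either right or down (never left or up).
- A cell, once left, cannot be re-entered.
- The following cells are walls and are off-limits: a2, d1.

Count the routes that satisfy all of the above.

A right/down-only route from a1 to f3 makes exactly 2 down-moves and 5 right-moves in some order.
With no other constraints that would be C(7,2) = 21 routes.
Subtract routes through each blocked cell (inclusion–exclusion for overlaps): − through d1: 6 − through a2: 6 → 9.
That gives 9 routes.

9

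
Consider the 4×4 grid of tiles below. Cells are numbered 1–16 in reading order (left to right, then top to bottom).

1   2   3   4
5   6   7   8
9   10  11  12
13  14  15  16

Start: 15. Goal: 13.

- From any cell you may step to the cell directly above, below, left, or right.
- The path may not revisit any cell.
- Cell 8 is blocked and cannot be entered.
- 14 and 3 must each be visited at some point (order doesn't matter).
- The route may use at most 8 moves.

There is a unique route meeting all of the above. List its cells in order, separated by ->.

The 8-move cap with required stops at 14, 3 leaves no slack for detours.
Route from 15: up 3 to 3, left 1 to 2, down 3 to 14, left 1 to 13 — 8 moves in all.
Check: all required cells visited; 8 ≤ 8 moves.

15 -> 11 -> 7 -> 3 -> 2 -> 6 -> 10 -> 14 -> 13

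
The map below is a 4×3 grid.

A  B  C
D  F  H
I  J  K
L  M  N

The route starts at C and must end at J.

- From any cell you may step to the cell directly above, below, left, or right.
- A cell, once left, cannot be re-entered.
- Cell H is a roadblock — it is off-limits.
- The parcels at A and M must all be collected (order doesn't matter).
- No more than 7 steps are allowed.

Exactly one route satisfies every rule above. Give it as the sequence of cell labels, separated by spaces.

C B A D I L M J

The 7-move cap with required stops at A, M leaves no slack for detours.
Route from C: 2× left (reaching A), 3× down (reaching L), right to M, up to J — 7 moves in all.
Check: all required cells visited; 7 ≤ 7 moves.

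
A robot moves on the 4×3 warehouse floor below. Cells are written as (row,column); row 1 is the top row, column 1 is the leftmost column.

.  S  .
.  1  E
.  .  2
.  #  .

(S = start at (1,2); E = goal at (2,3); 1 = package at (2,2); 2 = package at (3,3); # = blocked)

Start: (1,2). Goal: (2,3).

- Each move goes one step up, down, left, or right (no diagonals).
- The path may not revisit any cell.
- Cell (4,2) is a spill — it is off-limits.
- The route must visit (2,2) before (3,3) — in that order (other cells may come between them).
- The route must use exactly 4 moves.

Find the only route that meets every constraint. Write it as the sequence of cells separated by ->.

The waypoints must appear in the order (2,2), (3,3), with no cell reused.
Route from (1,2): down 2 to (3,2), right 1 to (3,3), up 1 to (2,3) — 4 moves in all.
Check: order respected (1 at step 1, 2 at step 3); 4 moves as required.

(1,2) -> (2,2) -> (3,2) -> (3,3) -> (2,3)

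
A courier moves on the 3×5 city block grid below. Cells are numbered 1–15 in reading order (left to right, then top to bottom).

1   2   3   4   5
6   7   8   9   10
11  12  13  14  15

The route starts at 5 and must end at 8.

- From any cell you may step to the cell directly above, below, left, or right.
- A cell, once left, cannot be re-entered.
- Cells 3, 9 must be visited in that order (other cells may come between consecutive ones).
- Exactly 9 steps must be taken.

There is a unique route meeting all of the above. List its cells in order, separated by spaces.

The waypoints must appear in the order 3, 9, with no cell reused.
Route from 5: left 3 to 2, down 2 to 12, right 2 to 14, up 1 to 9, left 1 to 8 — 9 moves in all.
Check: order respected (3 at step 2, 9 at step 8); 9 moves as required.

5 4 3 2 7 12 13 14 9 8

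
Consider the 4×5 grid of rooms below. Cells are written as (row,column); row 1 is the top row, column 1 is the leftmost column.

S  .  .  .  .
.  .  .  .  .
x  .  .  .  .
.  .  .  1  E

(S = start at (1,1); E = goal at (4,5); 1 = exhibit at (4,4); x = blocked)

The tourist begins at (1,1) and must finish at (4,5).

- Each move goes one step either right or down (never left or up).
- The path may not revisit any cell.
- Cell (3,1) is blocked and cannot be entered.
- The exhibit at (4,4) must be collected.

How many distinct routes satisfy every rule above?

16

A right/down-only route from (1,1) to (4,5) makes exactly 3 down-moves and 4 right-moves in some order.
With no other constraints that would be C(7,3) = 35 routes.
Split at (4,4) and multiply the segment counts (each segment already excludes blocked cells): (1,1)→(4,4): 16; (4,4)→(4,5): 1; product = 16.
That gives 16 routes.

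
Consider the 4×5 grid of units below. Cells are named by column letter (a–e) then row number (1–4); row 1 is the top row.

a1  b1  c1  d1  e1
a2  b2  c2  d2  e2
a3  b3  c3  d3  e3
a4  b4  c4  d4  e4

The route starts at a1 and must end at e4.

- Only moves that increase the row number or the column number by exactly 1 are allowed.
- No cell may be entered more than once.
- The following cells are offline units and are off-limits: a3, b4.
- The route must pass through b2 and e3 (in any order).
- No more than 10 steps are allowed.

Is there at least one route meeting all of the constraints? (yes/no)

One route that works: a1 → a2 → b2 → b3 → c3 → d3 → e3 → e4.

yes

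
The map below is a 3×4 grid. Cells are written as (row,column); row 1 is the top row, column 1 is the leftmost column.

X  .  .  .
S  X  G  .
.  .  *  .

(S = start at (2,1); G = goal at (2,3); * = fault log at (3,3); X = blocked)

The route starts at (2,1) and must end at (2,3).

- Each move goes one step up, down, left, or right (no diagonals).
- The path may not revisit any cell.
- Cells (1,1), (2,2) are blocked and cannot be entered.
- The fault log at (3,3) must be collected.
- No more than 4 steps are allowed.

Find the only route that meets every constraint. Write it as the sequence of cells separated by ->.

(2,1) -> (3,1) -> (3,2) -> (3,3) -> (2,3)

The budget equals the shortest possible length, so every move has to be on a shortest route through the required cells.
Route from (2,1): down 1 to (3,1), right 2 to (3,3), up 1 to (2,3) — 4 moves in all.
Check: all required cells visited; 4 ≤ 4 moves.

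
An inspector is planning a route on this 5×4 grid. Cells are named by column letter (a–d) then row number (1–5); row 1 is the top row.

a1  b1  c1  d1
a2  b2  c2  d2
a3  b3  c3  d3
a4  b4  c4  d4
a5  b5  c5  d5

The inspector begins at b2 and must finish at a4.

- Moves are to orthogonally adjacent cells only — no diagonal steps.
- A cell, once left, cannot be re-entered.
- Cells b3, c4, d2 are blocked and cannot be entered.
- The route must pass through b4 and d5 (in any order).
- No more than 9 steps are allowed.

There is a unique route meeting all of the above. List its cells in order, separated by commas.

Any route must reach b4 and d5 and still end at a4 within 9 moves, so the order of the required stops is forced.
Route from b2: right 1 to c2, down 1 to c3, right 1 to d3, down 2 to d5, left 2 to b5, up 1 to b4, left 1 to a4 — 9 moves in all.
Check: all required cells visited; 9 ≤ 9 moves.

b2, c2, c3, d3, d4, d5, c5, b5, b4, a4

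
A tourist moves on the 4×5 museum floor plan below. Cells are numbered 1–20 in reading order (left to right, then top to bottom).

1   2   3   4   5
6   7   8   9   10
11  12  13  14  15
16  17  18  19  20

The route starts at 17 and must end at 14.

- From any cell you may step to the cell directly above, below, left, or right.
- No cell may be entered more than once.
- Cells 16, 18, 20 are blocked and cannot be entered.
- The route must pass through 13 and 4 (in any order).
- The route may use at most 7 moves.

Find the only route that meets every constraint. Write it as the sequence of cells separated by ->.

17 -> 12 -> 13 -> 8 -> 3 -> 4 -> 9 -> 14

The budget equals the shortest possible length, so every move has to be on a shortest route through the required cells.
Route from 17: up to 12, right to 13, 2× up (reaching 3), right to 4, 2× down (reaching 14) — 7 moves in all.
Check: all required cells visited; 7 ≤ 7 moves.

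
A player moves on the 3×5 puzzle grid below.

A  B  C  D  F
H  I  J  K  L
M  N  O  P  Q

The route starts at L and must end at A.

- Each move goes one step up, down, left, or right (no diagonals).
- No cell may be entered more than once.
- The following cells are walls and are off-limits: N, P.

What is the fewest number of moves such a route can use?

The Manhattan distance from L to A is |2−1| + |5−1| = 5, so at least 5 moves are needed.
A route of 5 moves achieves this: L → F → D → C → B → A.
Since 5 matches the lower bound, it is optimal.

5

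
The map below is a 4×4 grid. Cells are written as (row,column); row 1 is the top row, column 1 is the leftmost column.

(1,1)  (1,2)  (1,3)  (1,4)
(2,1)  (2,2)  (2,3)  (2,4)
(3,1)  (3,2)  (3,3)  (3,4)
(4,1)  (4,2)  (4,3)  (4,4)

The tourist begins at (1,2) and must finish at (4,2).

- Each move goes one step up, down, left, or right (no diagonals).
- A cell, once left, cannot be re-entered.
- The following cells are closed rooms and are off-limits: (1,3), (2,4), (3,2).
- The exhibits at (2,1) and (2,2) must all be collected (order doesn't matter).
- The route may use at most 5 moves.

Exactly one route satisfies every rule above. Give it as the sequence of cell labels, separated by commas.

The budget equals the shortest possible length, so every move has to be on a shortest route through the required cells.
Route from (1,2): down 1 to (2,2), left 1 to (2,1), down 2 to (4,1), right 1 to (4,2) — 5 moves in all.
Check: all required cells visited; 5 ≤ 5 moves.

(1,2), (2,2), (2,1), (3,1), (4,1), (4,2)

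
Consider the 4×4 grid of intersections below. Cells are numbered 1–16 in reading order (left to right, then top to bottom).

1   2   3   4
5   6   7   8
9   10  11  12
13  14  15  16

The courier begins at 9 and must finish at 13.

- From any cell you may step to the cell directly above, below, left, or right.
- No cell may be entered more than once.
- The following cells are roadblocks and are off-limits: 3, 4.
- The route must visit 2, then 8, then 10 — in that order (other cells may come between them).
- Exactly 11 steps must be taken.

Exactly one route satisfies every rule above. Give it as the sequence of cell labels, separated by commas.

9, 5, 1, 2, 6, 7, 8, 12, 11, 10, 14, 13

The waypoints must appear in the order 2, 8, 10, with no cell reused.
Route from 9: up 2 to 1, right 1 to 2, down 1 to 6, right 2 to 8, down 1 to 12, left 2 to 10, down 1 to 14, left 1 to 13 — 11 moves in all.
Check: order respected (2 at step 3, 8 at step 6, 10 at step 9); 11 moves as required.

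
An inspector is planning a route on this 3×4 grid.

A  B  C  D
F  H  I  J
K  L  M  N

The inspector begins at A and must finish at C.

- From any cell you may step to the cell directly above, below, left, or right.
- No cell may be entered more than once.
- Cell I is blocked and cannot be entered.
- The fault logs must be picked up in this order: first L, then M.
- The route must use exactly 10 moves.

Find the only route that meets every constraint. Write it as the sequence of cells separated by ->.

A -> B -> H -> F -> K -> L -> M -> N -> J -> D -> C

The waypoints must appear in the order L, M, with no cell reused.
Route from A: right 1 to B, down 1 to H, left 1 to F, down 1 to K, right 3 to N, up 2 to D, left 1 to C — 10 moves in all.
Check: order respected (L at step 5, M at step 6); 10 moves as required.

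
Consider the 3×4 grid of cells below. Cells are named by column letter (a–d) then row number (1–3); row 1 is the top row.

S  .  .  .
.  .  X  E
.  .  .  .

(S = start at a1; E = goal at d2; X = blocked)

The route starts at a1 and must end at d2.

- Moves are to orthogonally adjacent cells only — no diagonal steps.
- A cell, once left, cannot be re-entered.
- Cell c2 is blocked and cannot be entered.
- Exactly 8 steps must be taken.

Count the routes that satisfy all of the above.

Need simple routes of exactly 8 moves from a1 to d2 (Manhattan distance 4, so 2 moves are spent on a detour and 2 undoing it).
Enumerating: a1 a2 a3 b3 b2 b1 c1 d1 d2 | a1 b1 b2 a2 a3 b3 c3 d3 d2.
That gives 2 routes.

2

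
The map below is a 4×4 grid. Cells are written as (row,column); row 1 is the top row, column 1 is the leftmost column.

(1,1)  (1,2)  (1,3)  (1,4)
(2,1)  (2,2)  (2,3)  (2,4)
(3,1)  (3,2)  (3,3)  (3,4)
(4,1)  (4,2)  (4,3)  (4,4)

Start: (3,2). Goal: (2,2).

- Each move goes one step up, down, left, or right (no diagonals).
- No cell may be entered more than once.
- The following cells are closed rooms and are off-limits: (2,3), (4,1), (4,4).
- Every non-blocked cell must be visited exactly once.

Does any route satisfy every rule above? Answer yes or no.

Colour the cells like a checkerboard: each orthogonal step flips colour, so a Hamiltonian route alternates colours. Here there are 7 cells of one colour and 6 of the other, with start on the opposite colour to the goal — the counts and endpoints can't be arranged into an alternating sequence of length 13, so no Hamiltonian route exists.

no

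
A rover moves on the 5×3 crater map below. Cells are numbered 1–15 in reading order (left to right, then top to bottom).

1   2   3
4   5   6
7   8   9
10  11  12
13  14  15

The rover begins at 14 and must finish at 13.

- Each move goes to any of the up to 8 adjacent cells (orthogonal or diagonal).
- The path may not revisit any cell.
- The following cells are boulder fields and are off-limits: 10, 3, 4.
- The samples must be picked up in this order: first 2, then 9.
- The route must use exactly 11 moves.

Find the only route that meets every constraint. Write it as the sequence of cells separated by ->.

The waypoints must appear in the order 2, 9, with no cell reused.
Route from 14: right to 15, up to 12, up-left to 8, left to 7, up-right to 5, up-left to 1, right to 2, down-right to 6, down to 9, 2× down-left (reaching 13) — 11 moves in all.
Check: order respected (2 at step 7, 9 at step 9); 11 moves as required.

14 -> 15 -> 12 -> 8 -> 7 -> 5 -> 1 -> 2 -> 6 -> 9 -> 11 -> 13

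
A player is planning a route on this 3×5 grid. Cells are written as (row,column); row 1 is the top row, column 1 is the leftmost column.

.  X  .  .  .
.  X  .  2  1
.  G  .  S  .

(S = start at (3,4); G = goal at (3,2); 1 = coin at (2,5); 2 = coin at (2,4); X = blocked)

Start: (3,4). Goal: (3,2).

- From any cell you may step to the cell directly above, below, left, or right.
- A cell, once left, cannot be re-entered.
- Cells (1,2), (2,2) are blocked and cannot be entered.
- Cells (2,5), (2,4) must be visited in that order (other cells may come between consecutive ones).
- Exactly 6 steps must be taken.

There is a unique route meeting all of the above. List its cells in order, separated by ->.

(3,4) -> (3,5) -> (2,5) -> (2,4) -> (2,3) -> (3,3) -> (3,2)

The waypoints must appear in the order (2,5), (2,4), with no cell reused.
Route from (3,4): right to (3,5), up to (2,5), 2× left (reaching (2,3)), down to (3,3), left to (3,2) — 6 moves in all.
Check: order respected (1 at step 2, 2 at step 3); 6 moves as required.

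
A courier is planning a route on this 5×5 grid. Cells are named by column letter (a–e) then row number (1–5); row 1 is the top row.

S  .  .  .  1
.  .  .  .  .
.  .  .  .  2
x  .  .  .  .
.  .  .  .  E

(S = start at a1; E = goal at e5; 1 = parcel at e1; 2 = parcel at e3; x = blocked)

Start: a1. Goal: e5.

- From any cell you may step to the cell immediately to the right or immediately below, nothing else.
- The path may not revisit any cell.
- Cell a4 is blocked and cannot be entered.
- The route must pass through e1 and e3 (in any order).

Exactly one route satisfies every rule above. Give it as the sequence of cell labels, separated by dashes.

a1 - b1 - c1 - d1 - e1 - e2 - e3 - e4 - e5

Moves only go right or down, so the column and row indices never decrease.
Route from a1: 4× right (reaching e1), 4× down (reaching e5) — 8 moves in all.
Check: all required cells visited.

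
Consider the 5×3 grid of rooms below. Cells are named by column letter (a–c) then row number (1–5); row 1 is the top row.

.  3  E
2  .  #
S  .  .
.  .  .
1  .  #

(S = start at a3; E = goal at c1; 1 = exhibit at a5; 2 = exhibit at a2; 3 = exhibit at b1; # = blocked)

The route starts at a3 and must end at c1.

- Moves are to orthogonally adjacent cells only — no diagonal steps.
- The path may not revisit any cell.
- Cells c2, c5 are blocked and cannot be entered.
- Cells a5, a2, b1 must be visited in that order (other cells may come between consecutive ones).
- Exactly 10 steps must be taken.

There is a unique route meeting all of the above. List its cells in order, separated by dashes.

The waypoints must appear in the order a5, a2, b1, with no cell reused.
Route from a3: down 2 to a5, right 1 to b5, up 3 to b2, left 1 to a2, up 1 to a1, right 2 to c1 — 10 moves in all.
Check: order respected (1 at step 2, 2 at step 7, 3 at step 9); 10 moves as required.

a3 - a4 - a5 - b5 - b4 - b3 - b2 - a2 - a1 - b1 - c1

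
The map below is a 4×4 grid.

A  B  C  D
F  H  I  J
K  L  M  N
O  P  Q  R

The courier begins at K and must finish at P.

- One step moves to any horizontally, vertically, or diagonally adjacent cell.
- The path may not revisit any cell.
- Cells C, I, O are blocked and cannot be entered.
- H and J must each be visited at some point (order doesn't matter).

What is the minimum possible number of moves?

Any route passes through H and J in some order between K and P. Summing Chebyshev distances along each leg and taking the cheapest ordering (K → H → J → P) gives a lower bound of 1 + 2 + 2 = 5 moves.
The shortest route satisfying every rule uses 6 moves: K → H → M → J → N → Q → P.
The bound of 5 isn't tight here; checking systematically, no route of length 5 through 5 satisfies every constraint, so 6 is the minimum.

6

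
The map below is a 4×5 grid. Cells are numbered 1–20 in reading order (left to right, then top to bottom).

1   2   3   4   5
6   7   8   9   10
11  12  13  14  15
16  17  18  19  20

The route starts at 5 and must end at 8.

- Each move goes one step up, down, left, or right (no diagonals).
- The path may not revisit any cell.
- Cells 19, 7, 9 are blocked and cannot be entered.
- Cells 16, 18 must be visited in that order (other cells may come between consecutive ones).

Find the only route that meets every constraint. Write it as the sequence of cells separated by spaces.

The waypoints must appear in the order 16, 18, with no cell reused.
Route from 5: 4× left (reaching 1), 3× down (reaching 16), 2× right (reaching 18), 2× up (reaching 8) — 11 moves in all.
Check: order respected (16 at step 7, 18 at step 9).

5 4 3 2 1 6 11 16 17 18 13 8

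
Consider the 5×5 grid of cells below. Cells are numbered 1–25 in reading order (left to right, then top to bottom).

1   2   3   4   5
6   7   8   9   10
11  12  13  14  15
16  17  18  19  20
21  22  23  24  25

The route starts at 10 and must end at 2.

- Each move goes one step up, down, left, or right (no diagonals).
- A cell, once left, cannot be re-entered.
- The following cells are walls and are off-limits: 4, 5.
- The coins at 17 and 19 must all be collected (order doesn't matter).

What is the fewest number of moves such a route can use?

Any route passes through 17 and 19 in some order between 10 and 2. Summing Manhattan distances along each leg and taking the cheapest ordering (10 → 19 → 17 → 2) gives a lower bound of 3 + 2 + 3 = 8 moves.
A route of 8 moves achieves this: 10 → 15 → 20 → 19 → 18 → 17 → 12 → 7 → 2.
Since 8 matches the lower bound, it is optimal.

8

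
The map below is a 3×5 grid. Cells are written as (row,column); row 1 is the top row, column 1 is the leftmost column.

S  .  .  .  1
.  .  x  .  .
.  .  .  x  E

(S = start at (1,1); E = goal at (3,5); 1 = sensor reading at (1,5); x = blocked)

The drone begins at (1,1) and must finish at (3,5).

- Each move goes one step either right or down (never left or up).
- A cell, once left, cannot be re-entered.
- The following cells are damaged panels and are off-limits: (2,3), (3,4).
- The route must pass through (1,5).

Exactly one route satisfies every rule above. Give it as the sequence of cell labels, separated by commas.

(1,1), (1,2), (1,3), (1,4), (1,5), (2,5), (3,5)

Moves only go right or down, so the column and row indices never decrease.
Route from (1,1): right 4 to (1,5), down 2 to (3,5) — 6 moves in all.
Check: all required cells visited.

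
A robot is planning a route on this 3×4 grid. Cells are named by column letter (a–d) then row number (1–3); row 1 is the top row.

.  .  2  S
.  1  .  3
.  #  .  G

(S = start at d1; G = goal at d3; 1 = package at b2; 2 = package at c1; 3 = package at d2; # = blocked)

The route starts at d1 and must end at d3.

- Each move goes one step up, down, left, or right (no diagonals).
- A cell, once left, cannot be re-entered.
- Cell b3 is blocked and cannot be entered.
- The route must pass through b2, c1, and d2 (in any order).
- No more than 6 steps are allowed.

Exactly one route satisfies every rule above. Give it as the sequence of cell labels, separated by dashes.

Any route must reach b2, c1, and d2 and still end at d3 within 6 moves, so the order of the required stops is forced.
Route from d1: 2× left (reaching b1), down to b2, 2× right (reaching d2), down to d3 — 6 moves in all.
Check: all required cells visited; 6 ≤ 6 moves.

d1 - c1 - b1 - b2 - c2 - d2 - d3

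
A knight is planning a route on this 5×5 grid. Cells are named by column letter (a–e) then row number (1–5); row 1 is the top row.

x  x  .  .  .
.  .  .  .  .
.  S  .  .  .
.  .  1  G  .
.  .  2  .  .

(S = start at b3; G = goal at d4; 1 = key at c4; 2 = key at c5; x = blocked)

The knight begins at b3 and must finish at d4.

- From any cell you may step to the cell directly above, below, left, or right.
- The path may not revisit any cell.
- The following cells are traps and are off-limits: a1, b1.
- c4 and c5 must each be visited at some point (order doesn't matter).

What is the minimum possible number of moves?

Any route passes through c4 and c5 in some order between b3 and d4. Summing Manhattan distances along each leg and taking the cheapest ordering (b3 → c4 → c5 → d4) gives a lower bound of 2 + 1 + 2 = 5 moves.
A route of 5 moves achieves this: b3 → b4 → b5 → c5 → c4 → d4.
Since 5 matches the lower bound, it is optimal.

5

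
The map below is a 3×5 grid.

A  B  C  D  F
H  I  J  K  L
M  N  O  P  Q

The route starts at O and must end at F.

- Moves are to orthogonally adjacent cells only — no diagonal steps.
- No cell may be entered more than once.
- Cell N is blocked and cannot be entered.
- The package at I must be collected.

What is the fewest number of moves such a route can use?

6

Any route passes through I somewhere between O and F. Summing Manhattan distances along the two legs (O → I → F) gives a lower bound of 2 + 4 = 6 moves.
A route of 6 moves achieves this: O → J → I → B → C → D → F.
Since 6 matches the lower bound, it is optimal.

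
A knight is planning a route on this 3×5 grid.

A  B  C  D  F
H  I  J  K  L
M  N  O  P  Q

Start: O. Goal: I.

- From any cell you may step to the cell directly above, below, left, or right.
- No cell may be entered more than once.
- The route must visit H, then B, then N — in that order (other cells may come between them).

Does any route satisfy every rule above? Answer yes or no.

Ignoring the required order, 16 revisit-free routes from O to I pass through all of H, B, and N; the waypoint orders that occur are B → H → N (11); N → H → B (5) — never H → B → N.

no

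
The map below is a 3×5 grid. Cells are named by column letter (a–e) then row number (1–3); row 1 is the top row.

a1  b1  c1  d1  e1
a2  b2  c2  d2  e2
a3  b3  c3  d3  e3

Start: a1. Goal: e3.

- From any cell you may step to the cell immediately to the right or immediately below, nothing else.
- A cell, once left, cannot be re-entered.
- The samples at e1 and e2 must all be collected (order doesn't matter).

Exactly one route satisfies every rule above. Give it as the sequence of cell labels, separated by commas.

Moves only go right or down, so the column and row indices never decrease.
Route from a1: 4× right (reaching e1), 2× down (reaching e3) — 6 moves in all.
Check: all required cells visited.

a1, b1, c1, d1, e1, e2, e3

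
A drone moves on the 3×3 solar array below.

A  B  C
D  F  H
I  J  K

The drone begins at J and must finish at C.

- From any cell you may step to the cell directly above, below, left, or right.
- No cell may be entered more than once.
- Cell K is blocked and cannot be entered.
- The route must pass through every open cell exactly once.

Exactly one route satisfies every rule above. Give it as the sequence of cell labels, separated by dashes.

Need to visit all 8 open cells exactly once, starting at J and ending at C.
Cell H has only two open neighbours (C and F), so the path must pass straight through it: one of those is the cell it's entered from and the other is where it exits.
Route from J: left 1 to I, up 2 to A, right 1 to B, down 1 to F, right 1 to H, up 1 to C — 7 moves in all.
Check: all 8 open cells covered.

J - I - D - A - B - F - H - C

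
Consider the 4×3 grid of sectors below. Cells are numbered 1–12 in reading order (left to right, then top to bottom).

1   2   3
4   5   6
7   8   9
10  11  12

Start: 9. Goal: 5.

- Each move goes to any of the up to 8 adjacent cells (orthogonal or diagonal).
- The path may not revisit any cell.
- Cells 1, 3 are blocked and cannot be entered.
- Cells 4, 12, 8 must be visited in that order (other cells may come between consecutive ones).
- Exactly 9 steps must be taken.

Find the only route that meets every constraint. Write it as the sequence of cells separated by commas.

The waypoints must appear in the order 4, 12, 8, with no cell reused.
Route from 9: up to 6, up-left to 2, down-left to 4, 2× down (reaching 10), 2× right (reaching 12), up-left to 8, up to 5 — 9 moves in all.
Check: order respected (4 at step 3, 12 at step 7, 8 at step 8); 9 moves as required.

9, 6, 2, 4, 7, 10, 11, 12, 8, 5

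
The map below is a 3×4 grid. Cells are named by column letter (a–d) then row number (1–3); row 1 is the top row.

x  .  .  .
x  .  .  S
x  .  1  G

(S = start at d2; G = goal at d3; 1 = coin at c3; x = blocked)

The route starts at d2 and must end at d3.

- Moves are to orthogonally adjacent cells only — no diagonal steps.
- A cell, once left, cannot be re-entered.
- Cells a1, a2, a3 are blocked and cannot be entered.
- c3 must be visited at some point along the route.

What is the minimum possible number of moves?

Any route passes through c3 somewhere between d2 and d3. Summing Manhattan distances along the two legs (d2 → c3 → d3) gives a lower bound of 2 + 1 = 3 moves.
A route of 3 moves achieves this: d2 → c2 → c3 → d3.
Since 3 matches the lower bound, it is optimal.

3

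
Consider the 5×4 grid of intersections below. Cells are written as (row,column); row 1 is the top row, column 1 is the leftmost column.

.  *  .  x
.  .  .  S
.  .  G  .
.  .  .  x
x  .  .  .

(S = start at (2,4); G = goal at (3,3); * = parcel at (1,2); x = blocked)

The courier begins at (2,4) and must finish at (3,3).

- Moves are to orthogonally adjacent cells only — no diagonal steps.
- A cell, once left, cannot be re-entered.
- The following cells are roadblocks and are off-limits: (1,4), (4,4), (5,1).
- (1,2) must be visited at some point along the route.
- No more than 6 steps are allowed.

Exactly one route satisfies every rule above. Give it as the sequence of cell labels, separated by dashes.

The budget equals the shortest possible length, so every move has to be on a shortest route through the required cells.
Route from (2,4): left 1 to (2,3), up 1 to (1,3), left 1 to (1,2), down 2 to (3,2), right 1 to (3,3) — 6 moves in all.
Check: all required cells visited; 6 ≤ 6 moves.

(2,4) - (2,3) - (1,3) - (1,2) - (2,2) - (3,2) - (3,3)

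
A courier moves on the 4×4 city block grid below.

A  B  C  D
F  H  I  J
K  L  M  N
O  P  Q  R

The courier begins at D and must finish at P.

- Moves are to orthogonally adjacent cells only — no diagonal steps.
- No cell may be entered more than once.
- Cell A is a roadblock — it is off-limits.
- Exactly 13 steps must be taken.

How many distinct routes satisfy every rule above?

Need simple routes of exactly 13 moves from D to P (Manhattan distance 5, so 4 moves are spent on a detour and 4 undoing it).
Enumerating: D J N R Q M I C B H L K O P | D J N R Q M I C B H F K O P | D J N R Q M I C B H F K L P | D J I C B H F K L M N R Q P | D C I J N R Q M L H F K O P | D C B H F K L M I J N R Q P | D C B H I J N R Q M L K O P.
That gives 7 routes.

7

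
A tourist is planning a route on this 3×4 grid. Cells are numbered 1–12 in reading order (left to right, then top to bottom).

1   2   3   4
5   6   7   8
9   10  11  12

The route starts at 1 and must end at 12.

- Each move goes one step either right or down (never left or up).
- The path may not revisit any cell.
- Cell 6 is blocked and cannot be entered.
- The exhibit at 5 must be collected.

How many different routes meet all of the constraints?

A right/down-only route from 1 to 12 makes exactly 2 down-moves and 3 right-moves in some order.
With no other constraints that would be C(5,2) = 10 routes.
Split at 5 and multiply the segment counts (each segment already excludes blocked cells): 1→5: 1; 5→12: 1; product = 1.
That gives 1 route.

1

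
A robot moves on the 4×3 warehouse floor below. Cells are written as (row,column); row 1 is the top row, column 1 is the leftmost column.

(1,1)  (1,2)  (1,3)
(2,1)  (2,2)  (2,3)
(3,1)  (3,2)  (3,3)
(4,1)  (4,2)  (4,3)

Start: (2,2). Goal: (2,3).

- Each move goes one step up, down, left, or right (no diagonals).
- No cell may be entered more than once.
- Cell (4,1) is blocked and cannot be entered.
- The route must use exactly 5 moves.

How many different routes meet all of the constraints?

3

Need simple routes of exactly 5 moves from (2,2) to (2,3) (Manhattan distance 1, so 2 moves are spent on a detour and 2 undoing it).
Enumerating: (2,2) (3,2) (4,2) (4,3) (3,3) (2,3) | (2,2) (2,1) (1,1) (1,2) (1,3) (2,3) | (2,2) (2,1) (3,1) (3,2) (3,3) (2,3).
That gives 3 routes.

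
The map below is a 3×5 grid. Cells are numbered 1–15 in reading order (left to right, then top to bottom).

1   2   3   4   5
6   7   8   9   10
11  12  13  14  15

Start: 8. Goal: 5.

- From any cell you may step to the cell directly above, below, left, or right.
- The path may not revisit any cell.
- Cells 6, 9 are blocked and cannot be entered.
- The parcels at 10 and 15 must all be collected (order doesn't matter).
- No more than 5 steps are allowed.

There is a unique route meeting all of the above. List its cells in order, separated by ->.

The 5-move cap with required stops at 10, 15 leaves no slack for detours.
Route from 8: down 1 to 13, right 2 to 15, up 2 to 5 — 5 moves in all.
Check: all required cells visited; 5 ≤ 5 moves.

8 -> 13 -> 14 -> 15 -> 10 -> 5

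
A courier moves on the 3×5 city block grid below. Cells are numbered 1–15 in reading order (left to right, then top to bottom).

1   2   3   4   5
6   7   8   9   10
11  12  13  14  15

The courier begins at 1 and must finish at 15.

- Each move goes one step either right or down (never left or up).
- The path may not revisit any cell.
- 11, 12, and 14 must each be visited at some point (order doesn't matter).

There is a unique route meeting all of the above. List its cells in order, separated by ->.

1 -> 6 -> 11 -> 12 -> 13 -> 14 -> 15

Moves only go right or down, so the column and row indices never decrease.
Route from 1: 2× down (reaching 11), 4× right (reaching 15) — 6 moves in all.
Check: all required cells visited.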